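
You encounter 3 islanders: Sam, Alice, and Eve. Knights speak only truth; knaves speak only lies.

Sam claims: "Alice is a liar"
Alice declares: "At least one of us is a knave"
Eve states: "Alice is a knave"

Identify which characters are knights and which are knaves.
Sam is a knave.
Alice is a knight.
Eve is a knave.

Verification:
- Sam (knave) says "Alice is a liar" - this is FALSE (a lie) because Alice is a knight.
- Alice (knight) says "At least one of us is a knave" - this is TRUE because Sam and Eve are knaves.
- Eve (knave) says "Alice is a knave" - this is FALSE (a lie) because Alice is a knight.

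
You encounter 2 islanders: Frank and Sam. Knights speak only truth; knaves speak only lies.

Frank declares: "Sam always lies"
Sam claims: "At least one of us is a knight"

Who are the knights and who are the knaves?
Frank is a knave.
Sam is a knight.

Verification:
- Frank (knave) says "Sam always lies" - this is FALSE (a lie) because Sam is a knight.
- Sam (knight) says "At least one of us is a knight" - this is TRUE because Sam is a knight.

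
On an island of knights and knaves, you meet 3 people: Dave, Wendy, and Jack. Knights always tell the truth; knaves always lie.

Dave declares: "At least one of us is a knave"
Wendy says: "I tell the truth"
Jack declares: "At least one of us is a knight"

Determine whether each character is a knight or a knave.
Dave is a knight.
Wendy is a knave.
Jack is a knight.

Verification:
- Dave (knight) says "At least one of us is a knave" - this is TRUE because Wendy is a knave.
- Wendy (knave) says "I tell the truth" - this is FALSE (a lie) because Wendy is a knave.
- Jack (knight) says "At least one of us is a knight" - this is TRUE because Dave and Jack are knights.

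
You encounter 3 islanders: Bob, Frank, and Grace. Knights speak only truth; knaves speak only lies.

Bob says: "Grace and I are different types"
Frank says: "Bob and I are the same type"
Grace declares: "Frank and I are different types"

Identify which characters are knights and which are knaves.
Bob is a knight.
Frank is a knave.
Grace is a knave.

Verification:
- Bob (knight) says "Grace and I are different types" - this is TRUE because Bob is a knight and Grace is a knave.
- Frank (knave) says "Bob and I are the same type" - this is FALSE (a lie) because Frank is a knave and Bob is a knight.
- Grace (knave) says "Frank and I are different types" - this is FALSE (a lie) because Grace is a knave and Frank is a knave.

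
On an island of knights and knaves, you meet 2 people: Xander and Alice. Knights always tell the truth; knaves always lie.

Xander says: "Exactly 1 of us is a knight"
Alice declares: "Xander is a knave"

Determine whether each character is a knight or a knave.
Xander is a knight.
Alice is a knave.

Verification:
- Xander (knight) says "Exactly 1 of us is a knight" - this is TRUE because there are 1 knights.
- Alice (knave) says "Xander is a knave" - this is FALSE (a lie) because Xander is a knight.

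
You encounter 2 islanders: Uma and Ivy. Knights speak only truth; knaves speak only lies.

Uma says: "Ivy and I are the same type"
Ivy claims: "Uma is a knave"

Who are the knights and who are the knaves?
Uma is a knave.
Ivy is a knight.

Verification:
- Uma (knave) says "Ivy and I are the same type" - this is FALSE (a lie) because Uma is a knave and Ivy is a knight.
- Ivy (knight) says "Uma is a knave" - this is TRUE because Uma is a knave.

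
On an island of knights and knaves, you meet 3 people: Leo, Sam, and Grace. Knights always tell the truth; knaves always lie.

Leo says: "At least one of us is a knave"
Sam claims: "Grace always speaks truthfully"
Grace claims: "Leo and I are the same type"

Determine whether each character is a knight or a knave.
Leo is a knight.
Sam is a knave.
Grace is a knave.

Verification:
- Leo (knight) says "At least one of us is a knave" - this is TRUE because Sam and Grace are knaves.
- Sam (knave) says "Grace always speaks truthfully" - this is FALSE (a lie) because Grace is a knave.
- Grace (knave) says "Leo and I are the same type" - this is FALSE (a lie) because Grace is a knave and Leo is a knight.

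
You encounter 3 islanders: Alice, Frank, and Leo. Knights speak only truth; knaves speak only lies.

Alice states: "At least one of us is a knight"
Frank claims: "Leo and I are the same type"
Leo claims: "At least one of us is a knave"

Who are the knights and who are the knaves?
Alice is a knight.
Frank is a knave.
Leo is a knight.

Verification:
- Alice (knight) says "At least one of us is a knight" - this is TRUE because Alice and Leo are knights.
- Frank (knave) says "Leo and I are the same type" - this is FALSE (a lie) because Frank is a knave and Leo is a knight.
- Leo (knight) says "At least one of us is a knave" - this is TRUE because Frank is a knave.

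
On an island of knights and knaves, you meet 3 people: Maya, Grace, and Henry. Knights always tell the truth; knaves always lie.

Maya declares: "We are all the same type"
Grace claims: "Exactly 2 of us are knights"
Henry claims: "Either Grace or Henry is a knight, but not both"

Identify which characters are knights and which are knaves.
Maya is a knave.
Grace is a knave.
Henry is a knight.

Verification:
- Maya (knave) says "We are all the same type" - this is FALSE (a lie) because Henry is a knight and Maya and Grace are knaves.
- Grace (knave) says "Exactly 2 of us are knights" - this is FALSE (a lie) because there are 1 knights.
- Henry (knight) says "Either Grace or Henry is a knight, but not both" - this is TRUE because Grace is a knave and Henry is a knight.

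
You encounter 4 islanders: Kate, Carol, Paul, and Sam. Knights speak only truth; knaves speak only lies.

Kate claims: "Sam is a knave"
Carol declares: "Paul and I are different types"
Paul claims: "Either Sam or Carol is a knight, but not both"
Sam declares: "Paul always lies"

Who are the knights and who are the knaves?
Kate is a knave.
Carol is a knight.
Paul is a knave.
Sam is a knight.

Verification:
- Kate (knave) says "Sam is a knave" - this is FALSE (a lie) because Sam is a knight.
- Carol (knight) says "Paul and I are different types" - this is TRUE because Carol is a knight and Paul is a knave.
- Paul (knave) says "Either Sam or Carol is a knight, but not both" - this is FALSE (a lie) because Sam is a knight and Carol is a knight.
- Sam (knight) says "Paul always lies" - this is TRUE because Paul is a knave.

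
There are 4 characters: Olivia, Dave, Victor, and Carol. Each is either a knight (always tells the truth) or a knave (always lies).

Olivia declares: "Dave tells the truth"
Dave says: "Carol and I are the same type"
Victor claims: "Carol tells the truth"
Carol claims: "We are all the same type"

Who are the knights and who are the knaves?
Olivia is a knight.
Dave is a knight.
Victor is a knight.
Carol is a knight.

Verification:
- Olivia (knight) says "Dave tells the truth" - this is TRUE because Dave is a knight.
- Dave (knight) says "Carol and I are the same type" - this is TRUE because Dave is a knight and Carol is a knight.
- Victor (knight) says "Carol tells the truth" - this is TRUE because Carol is a knight.
- Carol (knight) says "We are all the same type" - this is TRUE because Olivia, Dave, Victor, and Carol are knights.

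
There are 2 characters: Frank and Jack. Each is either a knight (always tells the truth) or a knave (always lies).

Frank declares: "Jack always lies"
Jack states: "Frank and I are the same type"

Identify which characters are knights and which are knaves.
Frank is a knight.
Jack is a knave.

Verification:
- Frank (knight) says "Jack always lies" - this is TRUE because Jack is a knave.
- Jack (knave) says "Frank and I are the same type" - this is FALSE (a lie) because Jack is a knave and Frank is a knight.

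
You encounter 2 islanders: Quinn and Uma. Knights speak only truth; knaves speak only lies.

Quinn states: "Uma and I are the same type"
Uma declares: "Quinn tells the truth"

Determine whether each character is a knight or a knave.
Quinn is a knight.
Uma is a knight.

Verification:
- Quinn (knight) says "Uma and I are the same type" - this is TRUE because Quinn is a knight and Uma is a knight.
- Uma (knight) says "Quinn tells the truth" - this is TRUE because Quinn is a knight.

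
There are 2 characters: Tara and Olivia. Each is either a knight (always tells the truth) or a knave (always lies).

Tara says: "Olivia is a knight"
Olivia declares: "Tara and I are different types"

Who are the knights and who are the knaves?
Tara is a knave.
Olivia is a knave.

Verification:
- Tara (knave) says "Olivia is a knight" - this is FALSE (a lie) because Olivia is a knave.
- Olivia (knave) says "Tara and I are different types" - this is FALSE (a lie) because Olivia is a knave and Tara is a knave.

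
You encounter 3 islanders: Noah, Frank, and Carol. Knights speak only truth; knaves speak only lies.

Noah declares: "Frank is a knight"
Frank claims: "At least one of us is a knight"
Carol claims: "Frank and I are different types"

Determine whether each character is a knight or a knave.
Noah is a knave.
Frank is a knave.
Carol is a knave.

Verification:
- Noah (knave) says "Frank is a knight" - this is FALSE (a lie) because Frank is a knave.
- Frank (knave) says "At least one of us is a knight" - this is FALSE (a lie) because no one is a knight.
- Carol (knave) says "Frank and I are different types" - this is FALSE (a lie) because Carol is a knave and Frank is a knave.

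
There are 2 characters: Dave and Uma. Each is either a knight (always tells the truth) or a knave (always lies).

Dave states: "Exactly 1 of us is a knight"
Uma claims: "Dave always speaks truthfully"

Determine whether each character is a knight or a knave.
Dave is a knave.
Uma is a knave.

Verification:
- Dave (knave) says "Exactly 1 of us is a knight" - this is FALSE (a lie) because there are 0 knights.
- Uma (knave) says "Dave always speaks truthfully" - this is FALSE (a lie) because Dave is a knave.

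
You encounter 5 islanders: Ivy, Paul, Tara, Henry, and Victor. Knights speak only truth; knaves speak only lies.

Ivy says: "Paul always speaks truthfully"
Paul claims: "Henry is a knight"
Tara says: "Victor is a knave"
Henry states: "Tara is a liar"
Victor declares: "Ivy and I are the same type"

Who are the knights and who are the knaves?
Ivy is a knight.
Paul is a knight.
Tara is a knave.
Henry is a knight.
Victor is a knight.

Verification:
- Ivy (knight) says "Paul always speaks truthfully" - this is TRUE because Paul is a knight.
- Paul (knight) says "Henry is a knight" - this is TRUE because Henry is a knight.
- Tara (knave) says "Victor is a knave" - this is FALSE (a lie) because Victor is a knight.
- Henry (knight) says "Tara is a liar" - this is TRUE because Tara is a knave.
- Victor (knight) says "Ivy and I are the same type" - this is TRUE because Victor is a knight and Ivy is a knight.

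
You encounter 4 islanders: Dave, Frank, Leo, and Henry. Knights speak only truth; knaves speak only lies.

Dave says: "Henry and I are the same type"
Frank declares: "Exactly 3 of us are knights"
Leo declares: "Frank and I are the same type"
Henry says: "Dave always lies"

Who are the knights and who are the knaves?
Dave is a knave.
Frank is a knight.
Leo is a knight.
Henry is a knight.

Verification:
- Dave (knave) says "Henry and I are the same type" - this is FALSE (a lie) because Dave is a knave and Henry is a knight.
- Frank (knight) says "Exactly 3 of us are knights" - this is TRUE because there are 3 knights.
- Leo (knight) says "Frank and I are the same type" - this is TRUE because Leo is a knight and Frank is a knight.
- Henry (knight) says "Dave always lies" - this is TRUE because Dave is a knave.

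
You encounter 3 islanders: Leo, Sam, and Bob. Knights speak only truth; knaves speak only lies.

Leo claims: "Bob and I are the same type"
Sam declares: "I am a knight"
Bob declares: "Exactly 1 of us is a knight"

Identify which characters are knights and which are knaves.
Leo is a knave.
Sam is a knave.
Bob is a knight.

Verification:
- Leo (knave) says "Bob and I are the same type" - this is FALSE (a lie) because Leo is a knave and Bob is a knight.
- Sam (knave) says "I am a knight" - this is FALSE (a lie) because Sam is a knave.
- Bob (knight) says "Exactly 1 of us is a knight" - this is TRUE because there are 1 knights.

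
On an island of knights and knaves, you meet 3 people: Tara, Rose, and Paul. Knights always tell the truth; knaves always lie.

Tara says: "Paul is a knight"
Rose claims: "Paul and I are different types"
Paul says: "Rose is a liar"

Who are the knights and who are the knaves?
Tara is a knave.
Rose is a knight.
Paul is a knave.

Verification:
- Tara (knave) says "Paul is a knight" - this is FALSE (a lie) because Paul is a knave.
- Rose (knight) says "Paul and I are different types" - this is TRUE because Rose is a knight and Paul is a knave.
- Paul (knave) says "Rose is a liar" - this is FALSE (a lie) because Rose is a knight.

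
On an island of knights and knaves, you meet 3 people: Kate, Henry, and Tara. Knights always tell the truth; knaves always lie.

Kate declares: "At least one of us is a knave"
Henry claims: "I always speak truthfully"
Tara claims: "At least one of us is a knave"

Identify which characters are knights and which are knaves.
Kate is a knight.
Henry is a knave.
Tara is a knight.

Verification:
- Kate (knight) says "At least one of us is a knave" - this is TRUE because Henry is a knave.
- Henry (knave) says "I always speak truthfully" - this is FALSE (a lie) because Henry is a knave.
- Tara (knight) says "At least one of us is a knave" - this is TRUE because Henry is a knave.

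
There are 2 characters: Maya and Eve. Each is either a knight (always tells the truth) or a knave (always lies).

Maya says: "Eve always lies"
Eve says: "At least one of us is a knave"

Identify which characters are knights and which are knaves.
Maya is a knave.
Eve is a knight.

Verification:
- Maya (knave) says "Eve always lies" - this is FALSE (a lie) because Eve is a knight.
- Eve (knight) says "At least one of us is a knave" - this is TRUE because Maya is a knave.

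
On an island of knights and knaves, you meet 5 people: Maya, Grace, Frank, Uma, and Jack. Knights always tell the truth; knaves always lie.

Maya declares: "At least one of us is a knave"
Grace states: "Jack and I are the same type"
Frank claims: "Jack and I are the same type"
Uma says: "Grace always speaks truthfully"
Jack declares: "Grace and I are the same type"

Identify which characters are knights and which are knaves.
Maya is a knight.
Grace is a knight.
Frank is a knave.
Uma is a knight.
Jack is a knight.

Verification:
- Maya (knight) says "At least one of us is a knave" - this is TRUE because Frank is a knave.
- Grace (knight) says "Jack and I are the same type" - this is TRUE because Grace is a knight and Jack is a knight.
- Frank (knave) says "Jack and I are the same type" - this is FALSE (a lie) because Frank is a knave and Jack is a knight.
- Uma (knight) says "Grace always speaks truthfully" - this is TRUE because Grace is a knight.
- Jack (knight) says "Grace and I are the same type" - this is TRUE because Jack is a knight and Grace is a knight.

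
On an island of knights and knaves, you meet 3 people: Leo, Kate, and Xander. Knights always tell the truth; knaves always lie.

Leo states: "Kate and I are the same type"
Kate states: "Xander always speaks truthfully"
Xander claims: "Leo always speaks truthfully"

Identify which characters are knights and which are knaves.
Leo is a knight.
Kate is a knight.
Xander is a knight.

Verification:
- Leo (knight) says "Kate and I are the same type" - this is TRUE because Leo is a knight and Kate is a knight.
- Kate (knight) says "Xander always speaks truthfully" - this is TRUE because Xander is a knight.
- Xander (knight) says "Leo always speaks truthfully" - this is TRUE because Leo is a knight.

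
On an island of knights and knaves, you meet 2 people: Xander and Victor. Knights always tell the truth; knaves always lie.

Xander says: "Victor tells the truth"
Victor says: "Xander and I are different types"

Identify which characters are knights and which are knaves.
Xander is a knave.
Victor is a knave.

Verification:
- Xander (knave) says "Victor tells the truth" - this is FALSE (a lie) because Victor is a knave.
- Victor (knave) says "Xander and I are different types" - this is FALSE (a lie) because Victor is a knave and Xander is a knave.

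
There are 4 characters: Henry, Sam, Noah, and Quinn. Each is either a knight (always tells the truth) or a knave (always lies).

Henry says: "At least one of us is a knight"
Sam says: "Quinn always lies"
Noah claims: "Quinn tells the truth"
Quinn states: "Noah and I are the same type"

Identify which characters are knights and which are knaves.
Henry is a knight.
Sam is a knave.
Noah is a knight.
Quinn is a knight.

Verification:
- Henry (knight) says "At least one of us is a knight" - this is TRUE because Henry, Noah, and Quinn are knights.
- Sam (knave) says "Quinn always lies" - this is FALSE (a lie) because Quinn is a knight.
- Noah (knight) says "Quinn tells the truth" - this is TRUE because Quinn is a knight.
- Quinn (knight) says "Noah and I are the same type" - this is TRUE because Quinn is a knight and Noah is a knight.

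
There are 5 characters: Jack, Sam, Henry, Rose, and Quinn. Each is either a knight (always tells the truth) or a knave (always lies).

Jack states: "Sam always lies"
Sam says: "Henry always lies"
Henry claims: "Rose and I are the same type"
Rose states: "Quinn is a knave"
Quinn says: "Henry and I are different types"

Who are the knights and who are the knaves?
Jack is a knave.
Sam is a knight.
Henry is a knave.
Rose is a knight.
Quinn is a knave.

Verification:
- Jack (knave) says "Sam always lies" - this is FALSE (a lie) because Sam is a knight.
- Sam (knight) says "Henry always lies" - this is TRUE because Henry is a knave.
- Henry (knave) says "Rose and I are the same type" - this is FALSE (a lie) because Henry is a knave and Rose is a knight.
- Rose (knight) says "Quinn is a knave" - this is TRUE because Quinn is a knave.
- Quinn (knave) says "Henry and I are different types" - this is FALSE (a lie) because Quinn is a knave and Henry is a knave.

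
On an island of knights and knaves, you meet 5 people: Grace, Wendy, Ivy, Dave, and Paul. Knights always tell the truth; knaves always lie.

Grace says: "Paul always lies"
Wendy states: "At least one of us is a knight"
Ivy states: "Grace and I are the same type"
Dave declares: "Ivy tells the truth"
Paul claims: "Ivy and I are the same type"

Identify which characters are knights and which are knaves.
Grace is a knight.
Wendy is a knight.
Ivy is a knight.
Dave is a knight.
Paul is a knave.

Verification:
- Grace (knight) says "Paul always lies" - this is TRUE because Paul is a knave.
- Wendy (knight) says "At least one of us is a knight" - this is TRUE because Grace, Wendy, Ivy, and Dave are knights.
- Ivy (knight) says "Grace and I are the same type" - this is TRUE because Ivy is a knight and Grace is a knight.
- Dave (knight) says "Ivy tells the truth" - this is TRUE because Ivy is a knight.
- Paul (knave) says "Ivy and I are the same type" - this is FALSE (a lie) because Paul is a knave and Ivy is a knight.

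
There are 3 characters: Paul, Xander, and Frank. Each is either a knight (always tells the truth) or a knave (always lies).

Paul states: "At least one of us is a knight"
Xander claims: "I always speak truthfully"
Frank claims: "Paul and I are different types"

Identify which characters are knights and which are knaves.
Paul is a knave.
Xander is a knave.
Frank is a knave.

Verification:
- Paul (knave) says "At least one of us is a knight" - this is FALSE (a lie) because no one is a knight.
- Xander (knave) says "I always speak truthfully" - this is FALSE (a lie) because Xander is a knave.
- Frank (knave) says "Paul and I are different types" - this is FALSE (a lie) because Frank is a knave and Paul is a knave.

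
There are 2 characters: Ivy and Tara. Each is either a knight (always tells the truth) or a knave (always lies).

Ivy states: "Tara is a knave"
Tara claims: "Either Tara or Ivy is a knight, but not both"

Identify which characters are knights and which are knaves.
Ivy is a knave.
Tara is a knight.

Verification:
- Ivy (knave) says "Tara is a knave" - this is FALSE (a lie) because Tara is a knight.
- Tara (knight) says "Either Tara or Ivy is a knight, but not both" - this is TRUE because Tara is a knight and Ivy is a knave.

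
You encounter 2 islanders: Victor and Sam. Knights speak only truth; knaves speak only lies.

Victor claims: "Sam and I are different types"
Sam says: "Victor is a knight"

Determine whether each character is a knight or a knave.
Victor is a knave.
Sam is a knave.

Verification:
- Victor (knave) says "Sam and I are different types" - this is FALSE (a lie) because Victor is a knave and Sam is a knave.
- Sam (knave) says "Victor is a knight" - this is FALSE (a lie) because Victor is a knave.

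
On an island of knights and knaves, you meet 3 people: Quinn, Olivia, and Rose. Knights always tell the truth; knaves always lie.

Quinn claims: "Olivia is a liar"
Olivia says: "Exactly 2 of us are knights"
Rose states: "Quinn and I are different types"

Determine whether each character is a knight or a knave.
Quinn is a knave.
Olivia is a knight.
Rose is a knight.

Verification:
- Quinn (knave) says "Olivia is a liar" - this is FALSE (a lie) because Olivia is a knight.
- Olivia (knight) says "Exactly 2 of us are knights" - this is TRUE because there are 2 knights.
- Rose (knight) says "Quinn and I are different types" - this is TRUE because Rose is a knight and Quinn is a knave.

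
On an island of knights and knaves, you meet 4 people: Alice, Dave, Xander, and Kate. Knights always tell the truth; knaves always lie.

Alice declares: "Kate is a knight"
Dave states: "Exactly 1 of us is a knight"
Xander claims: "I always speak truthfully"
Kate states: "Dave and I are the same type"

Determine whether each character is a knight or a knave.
Alice is a knave.
Dave is a knight.
Xander is a knave.
Kate is a knave.

Verification:
- Alice (knave) says "Kate is a knight" - this is FALSE (a lie) because Kate is a knave.
- Dave (knight) says "Exactly 1 of us is a knight" - this is TRUE because there are 1 knights.
- Xander (knave) says "I always speak truthfully" - this is FALSE (a lie) because Xander is a knave.
- Kate (knave) says "Dave and I are the same type" - this is FALSE (a lie) because Kate is a knave and Dave is a knight.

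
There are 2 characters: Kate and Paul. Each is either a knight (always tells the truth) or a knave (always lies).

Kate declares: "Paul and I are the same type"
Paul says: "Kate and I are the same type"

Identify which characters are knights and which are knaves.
Kate is a knight.
Paul is a knight.

Verification:
- Kate (knight) says "Paul and I are the same type" - this is TRUE because Kate is a knight and Paul is a knight.
- Paul (knight) says "Kate and I are the same type" - this is TRUE because Paul is a knight and Kate is a knight.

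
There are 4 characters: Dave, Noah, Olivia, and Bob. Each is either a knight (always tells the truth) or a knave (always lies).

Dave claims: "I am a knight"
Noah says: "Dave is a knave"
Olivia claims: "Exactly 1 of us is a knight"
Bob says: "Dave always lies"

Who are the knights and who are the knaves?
Dave is a knave.
Noah is a knight.
Olivia is a knave.
Bob is a knight.

Verification:
- Dave (knave) says "I am a knight" - this is FALSE (a lie) because Dave is a knave.
- Noah (knight) says "Dave is a knave" - this is TRUE because Dave is a knave.
- Olivia (knave) says "Exactly 1 of us is a knight" - this is FALSE (a lie) because there are 2 knights.
- Bob (knight) says "Dave always lies" - this is TRUE because Dave is a knave.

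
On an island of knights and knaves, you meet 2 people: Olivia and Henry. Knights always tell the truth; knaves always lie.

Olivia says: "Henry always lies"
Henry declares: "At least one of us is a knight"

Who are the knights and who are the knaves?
Olivia is a knave.
Henry is a knight.

Verification:
- Olivia (knave) says "Henry always lies" - this is FALSE (a lie) because Henry is a knight.
- Henry (knight) says "At least one of us is a knight" - this is TRUE because Henry is a knight.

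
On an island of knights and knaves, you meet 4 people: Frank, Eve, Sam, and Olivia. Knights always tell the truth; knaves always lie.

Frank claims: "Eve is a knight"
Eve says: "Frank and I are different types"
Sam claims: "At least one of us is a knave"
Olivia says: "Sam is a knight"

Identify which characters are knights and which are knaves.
Frank is a knave.
Eve is a knave.
Sam is a knight.
Olivia is a knight.

Verification:
- Frank (knave) says "Eve is a knight" - this is FALSE (a lie) because Eve is a knave.
- Eve (knave) says "Frank and I are different types" - this is FALSE (a lie) because Eve is a knave and Frank is a knave.
- Sam (knight) says "At least one of us is a knave" - this is TRUE because Frank and Eve are knaves.
- Olivia (knight) says "Sam is a knight" - this is TRUE because Sam is a knight.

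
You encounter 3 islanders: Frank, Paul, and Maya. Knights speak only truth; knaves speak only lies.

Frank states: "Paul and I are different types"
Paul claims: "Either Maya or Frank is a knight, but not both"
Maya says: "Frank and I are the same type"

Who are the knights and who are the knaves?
Frank is a knight.
Paul is a knave.
Maya is a knight.

Verification:
- Frank (knight) says "Paul and I are different types" - this is TRUE because Frank is a knight and Paul is a knave.
- Paul (knave) says "Either Maya or Frank is a knight, but not both" - this is FALSE (a lie) because Maya is a knight and Frank is a knight.
- Maya (knight) says "Frank and I are the same type" - this is TRUE because Maya is a knight and Frank is a knight.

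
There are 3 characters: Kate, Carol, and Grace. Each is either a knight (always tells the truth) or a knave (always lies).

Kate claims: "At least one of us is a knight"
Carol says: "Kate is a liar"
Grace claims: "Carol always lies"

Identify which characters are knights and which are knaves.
Kate is a knight.
Carol is a knave.
Grace is a knight.

Verification:
- Kate (knight) says "At least one of us is a knight" - this is TRUE because Kate and Grace are knights.
- Carol (knave) says "Kate is a liar" - this is FALSE (a lie) because Kate is a knight.
- Grace (knight) says "Carol always lies" - this is TRUE because Carol is a knave.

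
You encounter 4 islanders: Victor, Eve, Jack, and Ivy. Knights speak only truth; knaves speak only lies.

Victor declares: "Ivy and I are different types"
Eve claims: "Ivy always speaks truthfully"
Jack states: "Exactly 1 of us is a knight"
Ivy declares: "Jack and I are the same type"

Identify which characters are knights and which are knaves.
Victor is a knave.
Eve is a knave.
Jack is a knight.
Ivy is a knave.

Verification:
- Victor (knave) says "Ivy and I are different types" - this is FALSE (a lie) because Victor is a knave and Ivy is a knave.
- Eve (knave) says "Ivy always speaks truthfully" - this is FALSE (a lie) because Ivy is a knave.
- Jack (knight) says "Exactly 1 of us is a knight" - this is TRUE because there are 1 knights.
- Ivy (knave) says "Jack and I are the same type" - this is FALSE (a lie) because Ivy is a knave and Jack is a knight.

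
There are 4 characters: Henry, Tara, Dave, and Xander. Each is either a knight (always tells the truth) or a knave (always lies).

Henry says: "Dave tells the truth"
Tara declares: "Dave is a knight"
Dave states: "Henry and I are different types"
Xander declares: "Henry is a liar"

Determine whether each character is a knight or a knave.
Henry is a knave.
Tara is a knave.
Dave is a knave.
Xander is a knight.

Verification:
- Henry (knave) says "Dave tells the truth" - this is FALSE (a lie) because Dave is a knave.
- Tara (knave) says "Dave is a knight" - this is FALSE (a lie) because Dave is a knave.
- Dave (knave) says "Henry and I are different types" - this is FALSE (a lie) because Dave is a knave and Henry is a knave.
- Xander (knight) says "Henry is a liar" - this is TRUE because Henry is a knave.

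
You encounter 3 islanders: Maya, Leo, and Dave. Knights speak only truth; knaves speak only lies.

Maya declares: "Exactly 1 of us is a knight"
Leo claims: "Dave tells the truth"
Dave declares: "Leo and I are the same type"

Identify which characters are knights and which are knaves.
Maya is a knave.
Leo is a knight.
Dave is a knight.

Verification:
- Maya (knave) says "Exactly 1 of us is a knight" - this is FALSE (a lie) because there are 2 knights.
- Leo (knight) says "Dave tells the truth" - this is TRUE because Dave is a knight.
- Dave (knight) says "Leo and I are the same type" - this is TRUE because Dave is a knight and Leo is a knight.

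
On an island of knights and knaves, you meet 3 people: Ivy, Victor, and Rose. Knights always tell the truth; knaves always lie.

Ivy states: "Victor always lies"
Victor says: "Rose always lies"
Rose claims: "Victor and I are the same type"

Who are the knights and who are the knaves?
Ivy is a knave.
Victor is a knight.
Rose is a knave.

Verification:
- Ivy (knave) says "Victor always lies" - this is FALSE (a lie) because Victor is a knight.
- Victor (knight) says "Rose always lies" - this is TRUE because Rose is a knave.
- Rose (knave) says "Victor and I are the same type" - this is FALSE (a lie) because Rose is a knave and Victor is a knight.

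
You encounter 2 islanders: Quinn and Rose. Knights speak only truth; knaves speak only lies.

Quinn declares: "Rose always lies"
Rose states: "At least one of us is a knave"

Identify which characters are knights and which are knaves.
Quinn is a knave.
Rose is a knight.

Verification:
- Quinn (knave) says "Rose always lies" - this is FALSE (a lie) because Rose is a knight.
- Rose (knight) says "At least one of us is a knave" - this is TRUE because Quinn is a knave.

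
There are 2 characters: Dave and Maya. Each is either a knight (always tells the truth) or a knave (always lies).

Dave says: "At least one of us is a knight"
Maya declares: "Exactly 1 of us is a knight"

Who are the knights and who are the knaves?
Dave is a knave.
Maya is a knave.

Verification:
- Dave (knave) says "At least one of us is a knight" - this is FALSE (a lie) because no one is a knight.
- Maya (knave) says "Exactly 1 of us is a knight" - this is FALSE (a lie) because there are 0 knights.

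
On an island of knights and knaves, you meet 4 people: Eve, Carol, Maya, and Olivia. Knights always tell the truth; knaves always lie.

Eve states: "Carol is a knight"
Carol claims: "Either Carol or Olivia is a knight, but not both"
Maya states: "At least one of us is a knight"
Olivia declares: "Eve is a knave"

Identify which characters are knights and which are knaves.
Eve is a knight.
Carol is a knight.
Maya is a knight.
Olivia is a knave.

Verification:
- Eve (knight) says "Carol is a knight" - this is TRUE because Carol is a knight.
- Carol (knight) says "Either Carol or Olivia is a knight, but not both" - this is TRUE because Carol is a knight and Olivia is a knave.
- Maya (knight) says "At least one of us is a knight" - this is TRUE because Eve, Carol, and Maya are knights.
- Olivia (knave) says "Eve is a knave" - this is FALSE (a lie) because Eve is a knight.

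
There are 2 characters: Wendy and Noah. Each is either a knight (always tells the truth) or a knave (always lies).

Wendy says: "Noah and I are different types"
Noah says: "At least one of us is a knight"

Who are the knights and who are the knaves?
Wendy is a knave.
Noah is a knave.

Verification:
- Wendy (knave) says "Noah and I are different types" - this is FALSE (a lie) because Wendy is a knave and Noah is a knave.
- Noah (knave) says "At least one of us is a knight" - this is FALSE (a lie) because no one is a knight.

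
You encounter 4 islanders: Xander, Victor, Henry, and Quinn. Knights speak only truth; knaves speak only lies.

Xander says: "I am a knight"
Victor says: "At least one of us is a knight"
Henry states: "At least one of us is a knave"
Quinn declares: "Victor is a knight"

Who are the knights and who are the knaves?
Xander is a knave.
Victor is a knight.
Henry is a knight.
Quinn is a knight.

Verification:
- Xander (knave) says "I am a knight" - this is FALSE (a lie) because Xander is a knave.
- Victor (knight) says "At least one of us is a knight" - this is TRUE because Victor, Henry, and Quinn are knights.
- Henry (knight) says "At least one of us is a knave" - this is TRUE because Xander is a knave.
- Quinn (knight) says "Victor is a knight" - this is TRUE because Victor is a knight.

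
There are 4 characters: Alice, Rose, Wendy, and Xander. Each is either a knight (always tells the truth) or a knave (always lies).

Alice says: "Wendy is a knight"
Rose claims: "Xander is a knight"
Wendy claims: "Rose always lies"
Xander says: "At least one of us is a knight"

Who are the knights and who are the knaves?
Alice is a knave.
Rose is a knight.
Wendy is a knave.
Xander is a knight.

Verification:
- Alice (knave) says "Wendy is a knight" - this is FALSE (a lie) because Wendy is a knave.
- Rose (knight) says "Xander is a knight" - this is TRUE because Xander is a knight.
- Wendy (knave) says "Rose always lies" - this is FALSE (a lie) because Rose is a knight.
- Xander (knight) says "At least one of us is a knight" - this is TRUE because Rose and Xander are knights.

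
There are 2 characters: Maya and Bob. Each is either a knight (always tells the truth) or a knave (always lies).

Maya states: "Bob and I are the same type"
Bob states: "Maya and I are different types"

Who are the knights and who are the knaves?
Maya is a knave.
Bob is a knight.

Verification:
- Maya (knave) says "Bob and I are the same type" - this is FALSE (a lie) because Maya is a knave and Bob is a knight.
- Bob (knight) says "Maya and I are different types" - this is TRUE because Bob is a knight and Maya is a knave.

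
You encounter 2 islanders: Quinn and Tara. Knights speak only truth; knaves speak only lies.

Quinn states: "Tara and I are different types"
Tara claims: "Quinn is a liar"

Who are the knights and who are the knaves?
Quinn is a knight.
Tara is a knave.

Verification:
- Quinn (knight) says "Tara and I are different types" - this is TRUE because Quinn is a knight and Tara is a knave.
- Tara (knave) says "Quinn is a liar" - this is FALSE (a lie) because Quinn is a knight.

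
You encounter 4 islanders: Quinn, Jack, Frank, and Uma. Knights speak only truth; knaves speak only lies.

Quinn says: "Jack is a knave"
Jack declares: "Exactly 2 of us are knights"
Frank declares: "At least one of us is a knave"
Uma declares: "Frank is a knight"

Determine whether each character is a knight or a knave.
Quinn is a knight.
Jack is a knave.
Frank is a knight.
Uma is a knight.

Verification:
- Quinn (knight) says "Jack is a knave" - this is TRUE because Jack is a knave.
- Jack (knave) says "Exactly 2 of us are knights" - this is FALSE (a lie) because there are 3 knights.
- Frank (knight) says "At least one of us is a knave" - this is TRUE because Jack is a knave.
- Uma (knight) says "Frank is a knight" - this is TRUE because Frank is a knight.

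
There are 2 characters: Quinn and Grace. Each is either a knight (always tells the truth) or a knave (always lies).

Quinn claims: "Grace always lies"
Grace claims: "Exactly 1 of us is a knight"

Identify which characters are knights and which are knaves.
Quinn is a knave.
Grace is a knight.

Verification:
- Quinn (knave) says "Grace always lies" - this is FALSE (a lie) because Grace is a knight.
- Grace (knight) says "Exactly 1 of us is a knight" - this is TRUE because there are 1 knights.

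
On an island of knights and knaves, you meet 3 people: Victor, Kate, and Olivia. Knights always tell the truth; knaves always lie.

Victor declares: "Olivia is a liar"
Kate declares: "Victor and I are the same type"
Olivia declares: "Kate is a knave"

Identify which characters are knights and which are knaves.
Victor is a knight.
Kate is a knight.
Olivia is a knave.

Verification:
- Victor (knight) says "Olivia is a liar" - this is TRUE because Olivia is a knave.
- Kate (knight) says "Victor and I are the same type" - this is TRUE because Kate is a knight and Victor is a knight.
- Olivia (knave) says "Kate is a knave" - this is FALSE (a lie) because Kate is a knight.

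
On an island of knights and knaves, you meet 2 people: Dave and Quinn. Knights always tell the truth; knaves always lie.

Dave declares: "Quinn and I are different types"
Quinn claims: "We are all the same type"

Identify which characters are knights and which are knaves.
Dave is a knight.
Quinn is a knave.

Verification:
- Dave (knight) says "Quinn and I are different types" - this is TRUE because Dave is a knight and Quinn is a knave.
- Quinn (knave) says "We are all the same type" - this is FALSE (a lie) because Dave is a knight and Quinn is a knave.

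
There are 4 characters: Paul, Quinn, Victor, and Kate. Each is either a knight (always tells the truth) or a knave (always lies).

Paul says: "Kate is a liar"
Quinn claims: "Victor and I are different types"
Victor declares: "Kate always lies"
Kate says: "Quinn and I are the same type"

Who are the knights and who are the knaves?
Paul is a knave.
Quinn is a knight.
Victor is a knave.
Kate is a knight.

Verification:
- Paul (knave) says "Kate is a liar" - this is FALSE (a lie) because Kate is a knight.
- Quinn (knight) says "Victor and I are different types" - this is TRUE because Quinn is a knight and Victor is a knave.
- Victor (knave) says "Kate always lies" - this is FALSE (a lie) because Kate is a knight.
- Kate (knight) says "Quinn and I are the same type" - this is TRUE because Kate is a knight and Quinn is a knight.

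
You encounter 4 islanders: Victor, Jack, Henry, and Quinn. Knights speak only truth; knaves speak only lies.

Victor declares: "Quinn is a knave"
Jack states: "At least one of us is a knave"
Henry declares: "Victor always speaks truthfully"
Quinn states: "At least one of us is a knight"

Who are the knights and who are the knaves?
Victor is a knave.
Jack is a knight.
Henry is a knave.
Quinn is a knight.

Verification:
- Victor (knave) says "Quinn is a knave" - this is FALSE (a lie) because Quinn is a knight.
- Jack (knight) says "At least one of us is a knave" - this is TRUE because Victor and Henry are knaves.
- Henry (knave) says "Victor always speaks truthfully" - this is FALSE (a lie) because Victor is a knave.
- Quinn (knight) says "At least one of us is a knight" - this is TRUE because Jack and Quinn are knights.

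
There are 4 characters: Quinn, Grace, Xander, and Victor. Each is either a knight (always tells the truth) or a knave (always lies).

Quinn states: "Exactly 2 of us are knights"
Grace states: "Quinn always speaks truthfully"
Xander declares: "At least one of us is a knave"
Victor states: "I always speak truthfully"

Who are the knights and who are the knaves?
Quinn is a knave.
Grace is a knave.
Xander is a knight.
Victor is a knave.

Verification:
- Quinn (knave) says "Exactly 2 of us are knights" - this is FALSE (a lie) because there are 1 knights.
- Grace (knave) says "Quinn always speaks truthfully" - this is FALSE (a lie) because Quinn is a knave.
- Xander (knight) says "At least one of us is a knave" - this is TRUE because Quinn, Grace, and Victor are knaves.
- Victor (knave) says "I always speak truthfully" - this is FALSE (a lie) because Victor is a knave.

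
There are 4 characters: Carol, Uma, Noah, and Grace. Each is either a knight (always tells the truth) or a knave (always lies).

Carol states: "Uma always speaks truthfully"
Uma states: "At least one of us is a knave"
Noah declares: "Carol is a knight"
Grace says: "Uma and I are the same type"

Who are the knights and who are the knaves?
Carol is a knight.
Uma is a knight.
Noah is a knight.
Grace is a knave.

Verification:
- Carol (knight) says "Uma always speaks truthfully" - this is TRUE because Uma is a knight.
- Uma (knight) says "At least one of us is a knave" - this is TRUE because Grace is a knave.
- Noah (knight) says "Carol is a knight" - this is TRUE because Carol is a knight.
- Grace (knave) says "Uma and I are the same type" - this is FALSE (a lie) because Grace is a knave and Uma is a knight.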